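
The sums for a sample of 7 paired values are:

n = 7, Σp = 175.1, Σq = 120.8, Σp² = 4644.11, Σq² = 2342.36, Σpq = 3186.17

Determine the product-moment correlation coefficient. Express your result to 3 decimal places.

0.630

r = (nΣpq − ΣpΣq) / √[(nΣp² − (Σp)²)(nΣq² − (Σq)²)]
Numerator: 7×3186.17 − 175.1×120.8 = 1151.11
Denominator: √[(32508.77 − 30660.01)(16396.52 − 14592.64)] = √[1848.76 × 1803.88] = 1826.1821
r = 1151.11 / 1826.1821 ≈ 0.630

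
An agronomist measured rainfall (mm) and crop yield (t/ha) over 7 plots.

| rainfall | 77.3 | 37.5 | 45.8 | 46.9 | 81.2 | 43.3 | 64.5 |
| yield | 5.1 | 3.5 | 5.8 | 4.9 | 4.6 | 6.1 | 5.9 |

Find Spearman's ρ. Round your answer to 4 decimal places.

-0.0714

Rank rainfall: 6, 1, 3, 4, 7, 2, 5
Rank yield: 4, 1, 5, 3, 2, 7, 6
d = rank(rainfall) − rank(yield): 2, 0, -2, 1, 5, -5, -1; Σd² = 60
ρ = 1 − 6Σd² / [n(n²−1)] = 1 − 6×60 / (7×48) = 1 − 360/336 ≈ -0.0714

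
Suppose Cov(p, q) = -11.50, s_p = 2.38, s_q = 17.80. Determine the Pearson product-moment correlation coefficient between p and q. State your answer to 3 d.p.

r = Cov(p,q) / (s_p · s_q) = -11.50 / (2.38 × 17.80)
  = -11.50 / 42.3640 ≈ -0.271

-0.271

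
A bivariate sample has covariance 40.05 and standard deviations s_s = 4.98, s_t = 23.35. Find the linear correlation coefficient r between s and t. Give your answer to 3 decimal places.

r = Cov(s,t) / (s_s · s_t) = 40.05 / (4.98 × 23.35)
  = 40.05 / 116.2830 ≈ 0.344

0.344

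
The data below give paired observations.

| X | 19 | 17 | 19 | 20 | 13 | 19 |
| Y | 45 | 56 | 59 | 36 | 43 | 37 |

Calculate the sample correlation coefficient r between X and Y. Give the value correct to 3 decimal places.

-0.098

n = 6, ΣX = 107, ΣY = 276, ΣX² = 1941, ΣY² = 13156, ΣXY = 4910
nΣXY − ΣXΣY = 29460 − 29532 = -72
nΣX² − (ΣX)² = 11646 − 11449 = 197; nΣY² − (ΣY)² = 78936 − 76176 = 2760
r = -72 / √(197 × 2760) = -72 / 737.3737 ≈ -0.098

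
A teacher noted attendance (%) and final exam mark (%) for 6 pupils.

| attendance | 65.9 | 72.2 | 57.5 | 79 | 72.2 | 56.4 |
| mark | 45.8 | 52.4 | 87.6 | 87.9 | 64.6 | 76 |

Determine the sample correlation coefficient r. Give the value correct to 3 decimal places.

n = 6, Σx = 403.2, Σy = 414.3, Σx² = 27496.7, Σy² = 30192.73, Σxy = 27733.12
nΣxy − ΣxΣy = 166398.72 − 167045.76 = -647.04
nΣx² − (Σx)² = 164980.2 − 162570.24 = 2409.96; nΣy² − (Σy)² = 181156.38 − 171644.49 = 9511.89
r = -647.04 / √(2409.96 × 9511.89) = -647.04 / 4787.8256 ≈ -0.135

-0.135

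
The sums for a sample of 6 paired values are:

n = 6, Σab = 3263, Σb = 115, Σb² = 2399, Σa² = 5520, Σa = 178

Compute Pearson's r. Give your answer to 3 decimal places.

-0.688

r = (nΣab − ΣaΣb) / √[(nΣa² − (Σa)²)(nΣb² − (Σb)²)]
Numerator: 6×3263 − 178×115 = -892
Denominator: √[(33120 − 31684)(14394 − 13225)] = √[1436 × 1169] = 1295.6404
r = -892 / 1295.6404 ≈ -0.688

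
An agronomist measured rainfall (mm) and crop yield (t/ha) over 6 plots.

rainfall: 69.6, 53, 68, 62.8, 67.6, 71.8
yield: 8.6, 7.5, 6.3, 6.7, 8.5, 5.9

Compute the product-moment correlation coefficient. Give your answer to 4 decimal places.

-0.1128

n = 6, Σx = 392.8, Σy = 43.5, Σx² = 25946, Σy² = 321.85, Σxy = 2843.44
nΣxy − ΣxΣy = 17060.64 − 17086.8 = -26.16
nΣx² − (Σx)² = 155676 − 154291.84 = 1384.16; nΣy² − (Σy)² = 1931.1 − 1892.25 = 38.85
r = -26.16 / √(1384.16 × 38.85) = -26.16 / 231.8935 ≈ -0.1128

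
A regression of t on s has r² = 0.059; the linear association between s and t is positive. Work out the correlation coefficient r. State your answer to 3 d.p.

0.243

|r| = √0.059 = 0.243
The association is positive, so r = 0.243.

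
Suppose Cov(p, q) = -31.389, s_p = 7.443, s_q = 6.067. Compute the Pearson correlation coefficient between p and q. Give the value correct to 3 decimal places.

r = Cov(p,q) / (s_p · s_q) = -31.389 / (7.443 × 6.067)
  = -31.389 / 45.1567 ≈ -0.695

-0.695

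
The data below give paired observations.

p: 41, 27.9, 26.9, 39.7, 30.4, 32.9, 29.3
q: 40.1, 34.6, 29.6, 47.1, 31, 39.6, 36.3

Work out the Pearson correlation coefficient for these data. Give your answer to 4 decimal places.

n = 7, Σp = 228.1, Σq = 258.3, Σp² = 7624.17, Σq² = 9746.59, Σpq = 8584.38
nΣpq − ΣpΣq = 60090.66 − 58918.23 = 1172.43
nΣp² − (Σp)² = 53369.19 − 52029.61 = 1339.58; nΣq² − (Σq)² = 68226.13 − 66718.89 = 1507.24
r = 1172.43 / √(1339.58 × 1507.24) = 1172.43 / 1420.9393 ≈ 0.8251

0.8251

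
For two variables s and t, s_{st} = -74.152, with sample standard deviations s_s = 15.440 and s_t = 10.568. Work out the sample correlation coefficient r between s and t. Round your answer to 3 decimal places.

-0.454

r = Cov(s,t) / (s_s · s_t) = -74.152 / (15.440 × 10.568)
  = -74.152 / 163.1699 ≈ -0.454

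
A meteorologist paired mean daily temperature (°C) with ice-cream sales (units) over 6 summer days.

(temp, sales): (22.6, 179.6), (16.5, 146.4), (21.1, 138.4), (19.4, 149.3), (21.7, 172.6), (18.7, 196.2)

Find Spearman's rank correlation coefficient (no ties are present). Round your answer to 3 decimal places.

Rank temp: 6, 1, 4, 3, 5, 2
Rank sales: 5, 2, 1, 3, 4, 6
d = rank(temp) − rank(sales): 1, -1, 3, 0, 1, -4; Σd² = 28
ρ = 1 − 6Σd² / [n(n²−1)] = 1 − 6×28 / (6×35) = 1 − 168/210 ≈ 0.200

0.200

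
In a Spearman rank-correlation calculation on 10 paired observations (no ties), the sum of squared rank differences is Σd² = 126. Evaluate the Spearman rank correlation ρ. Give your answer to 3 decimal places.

0.236

ρ = 1 − 6Σd² / [n(n²−1)] = 1 − 6×126 / (10×99)
  = 1 − 756/990 = 1 − 0.7636 ≈ 0.236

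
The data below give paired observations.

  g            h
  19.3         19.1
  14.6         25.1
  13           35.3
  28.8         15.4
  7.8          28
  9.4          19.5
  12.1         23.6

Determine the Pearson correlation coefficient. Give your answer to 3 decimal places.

-0.584

n = 7, Σg = 105, Σh = 166, Σg² = 1879.7, Σh² = 4199.28, Σgh = 2324.77
nΣgh − ΣgΣh = 16273.39 − 17430 = -1156.61
nΣg² − (Σg)² = 13157.9 − 11025 = 2132.9; nΣh² − (Σh)² = 29394.96 − 27556 = 1838.96
r = -1156.61 / √(2132.9 × 1838.96) = -1156.61 / 1980.4842 ≈ -0.584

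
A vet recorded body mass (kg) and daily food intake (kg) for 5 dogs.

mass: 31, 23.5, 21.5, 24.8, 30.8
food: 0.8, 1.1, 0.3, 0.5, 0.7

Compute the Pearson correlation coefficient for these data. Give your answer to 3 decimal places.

n = 5, Σx = 131.6, Σy = 3.4, Σx² = 3539.18, Σy² = 2.68, Σxy = 91.06
nΣxy − ΣxΣy = 455.3 − 447.44 = 7.86
nΣx² − (Σx)² = 17695.9 − 17318.56 = 377.34; nΣy² − (Σy)² = 13.4 − 11.56 = 1.84
r = 7.86 / √(377.34 × 1.84) = 7.86 / 26.3497 ≈ 0.298

0.298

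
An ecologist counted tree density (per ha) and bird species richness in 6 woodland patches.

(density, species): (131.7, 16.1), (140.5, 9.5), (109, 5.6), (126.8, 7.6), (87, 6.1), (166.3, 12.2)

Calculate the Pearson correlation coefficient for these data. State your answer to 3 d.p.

0.629

n = 6, Σx = 761.3, Σy = 57.1, Σx² = 100269.07, Σy² = 624.63, Σxy = 7588.76
nΣxy − ΣxΣy = 45532.56 − 43470.23 = 2062.33
nΣx² − (Σx)² = 601614.42 − 579577.69 = 22036.73; nΣy² − (Σy)² = 3747.78 − 3260.41 = 487.37
r = 2062.33 / √(22036.73 × 487.37) = 2062.33 / 3277.2002 ≈ 0.629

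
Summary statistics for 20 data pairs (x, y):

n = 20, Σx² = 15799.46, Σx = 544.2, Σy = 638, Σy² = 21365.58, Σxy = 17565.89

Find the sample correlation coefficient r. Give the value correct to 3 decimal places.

0.205

r = (nΣxy − ΣxΣy) / √[(nΣx² − (Σx)²)(nΣy² − (Σy)²)]
Numerator: 20×17565.89 − 544.2×638 = 4118.2
Denominator: √[(315989.2 − 296153.64)(427311.6 − 407044)] = √[19835.56 × 20267.6] = 20050.4164
r = 4118.2 / 20050.4164 ≈ 0.205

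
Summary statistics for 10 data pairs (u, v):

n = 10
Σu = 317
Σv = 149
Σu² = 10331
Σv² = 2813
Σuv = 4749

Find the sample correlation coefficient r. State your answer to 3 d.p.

r = (nΣuv − ΣuΣv) / √[(nΣu² − (Σu)²)(nΣv² − (Σv)²)]
Numerator: 10×4749 − 317×149 = 257
Denominator: √[(103310 − 100489)(28130 − 22201)] = √[2821 × 5929] = 4089.7077
r = 257 / 4089.7077 ≈ 0.063

0.063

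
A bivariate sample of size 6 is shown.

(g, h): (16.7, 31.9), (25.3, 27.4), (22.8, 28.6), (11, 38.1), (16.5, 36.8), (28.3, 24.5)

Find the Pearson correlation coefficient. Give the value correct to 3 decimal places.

-0.958

n = 6, Σg = 120.6, Σh = 187.3, Σg² = 2632.96, Σh² = 5992.43, Σgh = 3597.68
nΣgh − ΣgΣh = 21586.08 − 22588.38 = -1002.3
nΣg² − (Σg)² = 15797.76 − 14544.36 = 1253.4; nΣh² − (Σh)² = 35954.58 − 35081.29 = 873.29
r = -1002.3 / √(1253.4 × 873.29) = -1002.3 / 1046.2226 ≈ -0.958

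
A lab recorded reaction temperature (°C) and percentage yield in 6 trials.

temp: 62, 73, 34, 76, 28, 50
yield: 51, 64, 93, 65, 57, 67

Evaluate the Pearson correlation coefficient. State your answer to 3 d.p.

n = 6, Σx = 323, Σy = 397, Σx² = 19389, Σy² = 27309, Σxy = 20882
nΣxy − ΣxΣy = 125292 − 128231 = -2939
nΣx² − (Σx)² = 116334 − 104329 = 12005; nΣy² − (Σy)² = 163854 − 157609 = 6245
r = -2939 / √(12005 × 6245) = -2939 / 8658.5926 ≈ -0.339

-0.339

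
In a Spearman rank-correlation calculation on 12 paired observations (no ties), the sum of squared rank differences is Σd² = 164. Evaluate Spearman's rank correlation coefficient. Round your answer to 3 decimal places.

0.427

ρ = 1 − 6Σd² / [n(n²−1)] = 1 − 6×164 / (12×143)
  = 1 − 984/1716 = 1 − 0.5734 ≈ 0.427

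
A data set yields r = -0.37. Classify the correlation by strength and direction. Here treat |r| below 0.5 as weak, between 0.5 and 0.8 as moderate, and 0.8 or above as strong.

r = -0.37 < 0 so the relationship is negative.
|r| = 0.37, which falls in the weak range.

weak negative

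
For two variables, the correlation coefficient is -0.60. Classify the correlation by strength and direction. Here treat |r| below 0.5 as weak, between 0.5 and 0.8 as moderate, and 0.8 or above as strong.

r = -0.60 < 0 so the relationship is negative.
|r| = 0.60, which falls in the moderate range.

moderate negative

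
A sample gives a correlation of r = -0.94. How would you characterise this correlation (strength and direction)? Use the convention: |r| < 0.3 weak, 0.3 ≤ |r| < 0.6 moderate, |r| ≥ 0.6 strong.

strong negative

r = -0.94 < 0 so the relationship is negative.
|r| = 0.94, which falls in the strong range.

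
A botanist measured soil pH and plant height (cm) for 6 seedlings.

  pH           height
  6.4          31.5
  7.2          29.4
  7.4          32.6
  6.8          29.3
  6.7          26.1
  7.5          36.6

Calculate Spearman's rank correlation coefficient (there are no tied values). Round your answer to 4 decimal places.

Rank pH: 1, 4, 5, 3, 2, 6
Rank height: 4, 3, 5, 2, 1, 6
d = rank(pH) − rank(height): -3, 1, 0, 1, 1, 0; Σd² = 12
ρ = 1 − 6Σd² / [n(n²−1)] = 1 − 6×12 / (6×35) = 1 − 72/210 ≈ 0.6571

0.6571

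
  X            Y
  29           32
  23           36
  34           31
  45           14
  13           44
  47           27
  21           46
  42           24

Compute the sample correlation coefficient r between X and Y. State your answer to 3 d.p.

n = 8, ΣX = 254, ΣY = 254, ΣX² = 9134, ΣY² = 8834, ΣXY = 7255
nΣXY − ΣXΣY = 58040 − 64516 = -6476
nΣX² − (ΣX)² = 73072 − 64516 = 8556; nΣY² − (ΣY)² = 70672 − 64516 = 6156
r = -6476 / √(8556 × 6156) = -6476 / 7257.4607 ≈ -0.892

-0.892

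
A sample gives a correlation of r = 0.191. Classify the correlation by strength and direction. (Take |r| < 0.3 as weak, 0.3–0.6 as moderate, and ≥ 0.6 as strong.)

r = 0.191 > 0 so the relationship is positive.
|r| = 0.191, which falls in the weak range.

weak positive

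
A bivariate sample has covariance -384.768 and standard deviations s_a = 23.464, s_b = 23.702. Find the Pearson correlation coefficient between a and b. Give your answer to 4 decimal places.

-0.6918

r = Cov(a,b) / (s_a · s_b) = -384.768 / (23.464 × 23.702)
  = -384.768 / 556.1437 ≈ -0.6918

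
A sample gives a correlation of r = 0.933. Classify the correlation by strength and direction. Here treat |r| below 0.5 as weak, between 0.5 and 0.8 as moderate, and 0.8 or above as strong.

strong positive

r = 0.933 > 0 so the relationship is positive.
|r| = 0.933, which falls in the strong range.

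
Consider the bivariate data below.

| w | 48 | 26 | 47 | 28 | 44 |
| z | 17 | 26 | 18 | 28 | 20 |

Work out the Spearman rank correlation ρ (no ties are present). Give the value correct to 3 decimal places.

Rank w: 5, 1, 4, 2, 3
Rank z: 1, 4, 2, 5, 3
d = rank(w) − rank(z): 4, -3, 2, -3, 0; Σd² = 38
ρ = 1 − 6Σd² / [n(n²−1)] = 1 − 6×38 / (5×24) = 1 − 228/120 ≈ -0.900

-0.900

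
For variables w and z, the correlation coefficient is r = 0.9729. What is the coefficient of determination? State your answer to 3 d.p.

0.947

r² = (0.9729)² = 0.947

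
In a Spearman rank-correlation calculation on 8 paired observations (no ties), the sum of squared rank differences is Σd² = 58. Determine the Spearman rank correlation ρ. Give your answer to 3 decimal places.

ρ = 1 − 6Σd² / [n(n²−1)] = 1 − 6×58 / (8×63)
  = 1 − 348/504 = 1 − 0.6905 ≈ 0.310

0.310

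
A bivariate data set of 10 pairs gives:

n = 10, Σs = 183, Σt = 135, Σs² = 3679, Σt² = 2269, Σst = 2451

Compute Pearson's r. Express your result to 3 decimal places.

r = (nΣst − ΣsΣt) / √[(nΣs² − (Σs)²)(nΣt² − (Σt)²)]
Numerator: 10×2451 − 183×135 = -195
Denominator: √[(36790 − 33489)(22690 − 18225)] = √[3301 × 4465] = 3839.1360
r = -195 / 3839.1360 ≈ -0.051

-0.051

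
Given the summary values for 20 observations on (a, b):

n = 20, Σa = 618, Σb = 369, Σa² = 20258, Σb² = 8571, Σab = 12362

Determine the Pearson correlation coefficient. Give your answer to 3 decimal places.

r = (nΣab − ΣaΣb) / √[(nΣa² − (Σa)²)(nΣb² − (Σb)²)]
Numerator: 20×12362 − 618×369 = 19198
Denominator: √[(405160 − 381924)(171420 − 136161)] = √[23236 × 35259] = 28623.0348
r = 19198 / 28623.0348 ≈ 0.671

0.671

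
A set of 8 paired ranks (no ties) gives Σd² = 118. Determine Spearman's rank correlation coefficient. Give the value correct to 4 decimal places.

-0.4048

ρ = 1 − 6Σd² / [n(n²−1)] = 1 − 6×118 / (8×63)
  = 1 − 708/504 = 1 − 1.40476 ≈ -0.4048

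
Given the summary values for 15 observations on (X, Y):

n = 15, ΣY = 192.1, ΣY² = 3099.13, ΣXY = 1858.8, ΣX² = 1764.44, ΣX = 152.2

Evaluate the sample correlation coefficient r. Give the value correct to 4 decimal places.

r = (nΣXY − ΣXΣY) / √[(nΣX² − (ΣX)²)(nΣY² − (ΣY)²)]
Numerator: 15×1858.8 − 152.2×192.1 = -1355.62
Denominator: √[(26466.6 − 23164.84)(46486.95 − 36902.41)] = √[3301.76 × 9584.54] = 5625.4645
r = -1355.62 / 5625.4645 ≈ -0.2410

-0.2410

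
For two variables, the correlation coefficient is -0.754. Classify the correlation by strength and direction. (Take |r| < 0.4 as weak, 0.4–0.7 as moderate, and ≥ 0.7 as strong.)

r = -0.754 < 0 so the relationship is negative.
|r| = 0.754, which falls in the strong range.

strong negative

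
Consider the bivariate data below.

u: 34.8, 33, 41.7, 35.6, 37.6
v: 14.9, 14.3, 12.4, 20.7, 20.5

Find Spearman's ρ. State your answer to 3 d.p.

Rank u: 2, 1, 5, 3, 4
Rank v: 3, 2, 1, 5, 4
d = rank(u) − rank(v): -1, -1, 4, -2, 0; Σd² = 22
ρ = 1 − 6Σd² / [n(n²−1)] = 1 − 6×22 / (5×24) = 1 − 132/120 ≈ -0.100

-0.100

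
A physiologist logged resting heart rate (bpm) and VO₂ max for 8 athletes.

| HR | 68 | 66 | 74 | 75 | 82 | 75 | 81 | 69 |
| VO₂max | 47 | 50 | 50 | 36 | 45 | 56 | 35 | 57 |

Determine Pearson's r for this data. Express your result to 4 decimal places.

n = 8, Σx = 590, Σy = 376, Σx² = 43752, Σy² = 18140, Σxy = 27554
nΣxy − ΣxΣy = 220432 − 221840 = -1408
nΣx² − (Σx)² = 350016 − 348100 = 1916; nΣy² − (Σy)² = 145120 − 141376 = 3744
r = -1408 / √(1916 × 3744) = -1408 / 2678.3398 ≈ -0.5257

-0.5257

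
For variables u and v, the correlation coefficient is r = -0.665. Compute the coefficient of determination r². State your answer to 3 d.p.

0.442

r² = (-0.665)² = 0.442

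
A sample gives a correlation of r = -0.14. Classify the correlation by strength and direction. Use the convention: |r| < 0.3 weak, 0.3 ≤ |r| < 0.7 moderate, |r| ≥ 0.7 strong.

r = -0.14 < 0 so the relationship is negative.
|r| = 0.14, which falls in the weak range.

weak negative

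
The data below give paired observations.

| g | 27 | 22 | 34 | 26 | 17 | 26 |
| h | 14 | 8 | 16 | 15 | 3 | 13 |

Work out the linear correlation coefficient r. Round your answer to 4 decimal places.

n = 6, Σg = 152, Σh = 69, Σg² = 4010, Σh² = 919, Σgh = 1877
nΣgh − ΣgΣh = 11262 − 10488 = 774
nΣg² − (Σg)² = 24060 − 23104 = 956; nΣh² − (Σh)² = 5514 − 4761 = 753
r = 774 / √(956 × 753) = 774 / 848.4504 ≈ 0.9123

0.9123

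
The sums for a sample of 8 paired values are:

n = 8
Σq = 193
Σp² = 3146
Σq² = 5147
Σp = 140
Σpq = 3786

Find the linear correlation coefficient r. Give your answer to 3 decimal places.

r = (nΣpq − ΣpΣq) / √[(nΣp² − (Σp)²)(nΣq² − (Σq)²)]
Numerator: 8×3786 − 140×193 = 3268
Denominator: √[(25168 − 19600)(41176 − 37249)] = √[5568 × 3927] = 4676.0599
r = 3268 / 4676.0599 ≈ 0.699

0.699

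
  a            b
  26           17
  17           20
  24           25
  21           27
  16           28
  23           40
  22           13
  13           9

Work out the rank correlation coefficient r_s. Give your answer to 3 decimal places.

Rank a: 8, 3, 7, 4, 2, 6, 5, 1
Rank b: 3, 4, 5, 6, 7, 8, 2, 1
d = rank(a) − rank(b): 5, -1, 2, -2, -5, -2, 3, 0; Σd² = 72
ρ = 1 − 6Σd² / [n(n²−1)] = 1 − 6×72 / (8×63) = 1 − 432/504 ≈ 0.143

0.143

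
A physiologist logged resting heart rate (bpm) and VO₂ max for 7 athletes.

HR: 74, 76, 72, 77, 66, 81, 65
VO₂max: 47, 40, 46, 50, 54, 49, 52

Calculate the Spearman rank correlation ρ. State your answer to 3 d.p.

Rank HR: 4, 5, 3, 6, 2, 7, 1
Rank VO₂max: 3, 1, 2, 5, 7, 4, 6
d = rank(HR) − rank(VO₂max): 1, 4, 1, 1, -5, 3, -5; Σd² = 78
ρ = 1 − 6Σd² / [n(n²−1)] = 1 − 6×78 / (7×48) = 1 − 468/336 ≈ -0.393

-0.393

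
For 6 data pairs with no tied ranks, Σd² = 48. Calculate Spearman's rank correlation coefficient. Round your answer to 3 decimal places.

ρ = 1 − 6Σd² / [n(n²−1)] = 1 − 6×48 / (6×35)
  = 1 − 288/210 = 1 − 1.3714 ≈ -0.371

-0.371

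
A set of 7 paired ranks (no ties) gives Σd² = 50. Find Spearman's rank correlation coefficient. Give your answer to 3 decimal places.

0.107

ρ = 1 − 6Σd² / [n(n²−1)] = 1 − 6×50 / (7×48)
  = 1 − 300/336 = 1 − 0.8929 ≈ 0.107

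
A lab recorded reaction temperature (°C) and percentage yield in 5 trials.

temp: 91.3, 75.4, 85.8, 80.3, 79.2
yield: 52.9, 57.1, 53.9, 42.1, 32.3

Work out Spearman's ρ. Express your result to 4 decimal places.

-0.1000

Rank temp: 5, 1, 4, 3, 2
Rank yield: 3, 5, 4, 2, 1
d = rank(temp) − rank(yield): 2, -4, 0, 1, 1; Σd² = 22
ρ = 1 − 6Σd² / [n(n²−1)] = 1 − 6×22 / (5×24) = 1 − 132/120 ≈ -0.1000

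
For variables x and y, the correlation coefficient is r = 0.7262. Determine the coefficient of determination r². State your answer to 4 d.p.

0.5274

r² = (0.7262)² = 0.5274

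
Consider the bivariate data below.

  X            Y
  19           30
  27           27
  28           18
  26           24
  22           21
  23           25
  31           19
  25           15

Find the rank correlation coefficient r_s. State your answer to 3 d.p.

Rank X: 1, 6, 7, 5, 2, 3, 8, 4
Rank Y: 8, 7, 2, 5, 4, 6, 3, 1
d = rank(X) − rank(Y): -7, -1, 5, 0, -2, -3, 5, 3; Σd² = 122
ρ = 1 − 6Σd² / [n(n²−1)] = 1 − 6×122 / (8×63) = 1 − 732/504 ≈ -0.452

-0.452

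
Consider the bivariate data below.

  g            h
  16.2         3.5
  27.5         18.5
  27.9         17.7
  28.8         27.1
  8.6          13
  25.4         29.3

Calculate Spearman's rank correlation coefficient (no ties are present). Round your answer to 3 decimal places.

0.543

Rank g: 2, 4, 5, 6, 1, 3
Rank h: 1, 4, 3, 5, 2, 6
d = rank(g) − rank(h): 1, 0, 2, 1, -1, -3; Σd² = 16
ρ = 1 − 6Σd² / [n(n²−1)] = 1 − 6×16 / (6×35) = 1 − 96/210 ≈ 0.543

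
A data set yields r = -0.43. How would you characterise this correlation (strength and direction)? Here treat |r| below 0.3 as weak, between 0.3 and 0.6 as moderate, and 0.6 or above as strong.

r = -0.43 < 0 so the relationship is negative.
|r| = 0.43, which falls in the moderate range.

moderate negative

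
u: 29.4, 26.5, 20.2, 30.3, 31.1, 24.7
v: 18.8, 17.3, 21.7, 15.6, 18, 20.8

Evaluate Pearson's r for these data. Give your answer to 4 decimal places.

-0.8023

n = 6, Σu = 162.2, Σv = 112.2, Σu² = 4470.04, Σv² = 2123.62, Σuv = 2995.75
nΣuv − ΣuΣv = 17974.5 − 18198.84 = -224.34
nΣu² − (Σu)² = 26820.24 − 26308.84 = 511.4; nΣv² − (Σv)² = 12741.72 − 12588.84 = 152.88
r = -224.34 / √(511.4 × 152.88) = -224.34 / 279.6119 ≈ -0.8023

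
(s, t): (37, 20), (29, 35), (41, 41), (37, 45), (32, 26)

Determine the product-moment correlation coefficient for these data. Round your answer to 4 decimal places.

0.2797

n = 5, Σs = 176, Σt = 167, Σs² = 6284, Σt² = 6007, Σst = 5933
nΣst − ΣsΣt = 29665 − 29392 = 273
nΣs² − (Σs)² = 31420 − 30976 = 444; nΣt² − (Σt)² = 30035 − 27889 = 2146
r = 273 / √(444 × 2146) = 273 / 976.1270 ≈ 0.2797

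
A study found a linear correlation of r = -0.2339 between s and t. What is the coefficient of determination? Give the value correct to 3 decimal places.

0.055

r² = (-0.2339)² = 0.055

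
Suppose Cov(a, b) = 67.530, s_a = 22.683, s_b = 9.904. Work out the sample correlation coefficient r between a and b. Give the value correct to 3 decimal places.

0.301

r = Cov(a,b) / (s_a · s_b) = 67.530 / (22.683 × 9.904)
  = 67.530 / 224.6524 ≈ 0.301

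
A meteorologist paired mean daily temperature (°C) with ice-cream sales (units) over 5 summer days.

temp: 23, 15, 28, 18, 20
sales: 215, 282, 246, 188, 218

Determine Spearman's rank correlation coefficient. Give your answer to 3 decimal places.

Rank temp: 4, 1, 5, 2, 3
Rank sales: 2, 5, 4, 1, 3
d = rank(temp) − rank(sales): 2, -4, 1, 1, 0; Σd² = 22
ρ = 1 − 6Σd² / [n(n²−1)] = 1 − 6×22 / (5×24) = 1 − 132/120 ≈ -0.100

-0.100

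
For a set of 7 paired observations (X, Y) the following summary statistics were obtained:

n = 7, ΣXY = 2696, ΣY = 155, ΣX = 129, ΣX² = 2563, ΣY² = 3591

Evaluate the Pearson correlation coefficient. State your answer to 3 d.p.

r = (nΣXY − ΣXΣY) / √[(nΣX² − (ΣX)²)(nΣY² − (ΣY)²)]
Numerator: 7×2696 − 129×155 = -1123
Denominator: √[(17941 − 16641)(25137 − 24025)] = √[1300 × 1112] = 1202.3311
r = -1123 / 1202.3311 ≈ -0.934

-0.934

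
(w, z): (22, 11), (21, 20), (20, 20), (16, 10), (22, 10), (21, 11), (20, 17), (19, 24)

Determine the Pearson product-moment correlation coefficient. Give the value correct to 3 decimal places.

-0.084

n = 8, Σw = 161, Σz = 123, Σw² = 3267, Σz² = 2107, Σwz = 2469
nΣwz − ΣwΣz = 19752 − 19803 = -51
nΣw² − (Σw)² = 26136 − 25921 = 215; nΣz² − (Σz)² = 16856 − 15129 = 1727
r = -51 / √(215 × 1727) = -51 / 609.3480 ≈ -0.084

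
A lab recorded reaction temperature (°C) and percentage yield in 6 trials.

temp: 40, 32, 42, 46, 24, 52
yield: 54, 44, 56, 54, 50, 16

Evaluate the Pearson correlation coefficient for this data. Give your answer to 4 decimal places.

-0.4501

n = 6, Σx = 236, Σy = 274, Σx² = 9784, Σy² = 13660, Σxy = 10436
nΣxy − ΣxΣy = 62616 − 64664 = -2048
nΣx² − (Σx)² = 58704 − 55696 = 3008; nΣy² − (Σy)² = 81960 − 75076 = 6884
r = -2048 / √(3008 × 6884) = -2048 / 4550.5024 ≈ -0.4501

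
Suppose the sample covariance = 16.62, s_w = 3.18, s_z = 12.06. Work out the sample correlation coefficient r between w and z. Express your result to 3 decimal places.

r = Cov(w,z) / (s_w · s_z) = 16.62 / (3.18 × 12.06)
  = 16.62 / 38.3508 ≈ 0.433

0.433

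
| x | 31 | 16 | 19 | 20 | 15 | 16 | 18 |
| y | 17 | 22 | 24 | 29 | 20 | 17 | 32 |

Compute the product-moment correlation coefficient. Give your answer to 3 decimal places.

-0.222

n = 7, Σx = 135, Σy = 161, Σx² = 2783, Σy² = 3903, Σxy = 3063
nΣxy − ΣxΣy = 21441 − 21735 = -294
nΣx² − (Σx)² = 19481 − 18225 = 1256; nΣy² − (Σy)² = 27321 − 25921 = 1400
r = -294 / √(1256 × 1400) = -294 / 1326.0468 ≈ -0.222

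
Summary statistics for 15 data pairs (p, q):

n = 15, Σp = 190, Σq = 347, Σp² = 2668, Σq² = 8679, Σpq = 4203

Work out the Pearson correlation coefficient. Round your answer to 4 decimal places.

r = (nΣpq − ΣpΣq) / √[(nΣp² − (Σp)²)(nΣq² − (Σq)²)]
Numerator: 15×4203 − 190×347 = -2885
Denominator: √[(40020 − 36100)(130185 − 120409)] = √[3920 × 9776] = 6190.4701
r = -2885 / 6190.4701 ≈ -0.4660

-0.4660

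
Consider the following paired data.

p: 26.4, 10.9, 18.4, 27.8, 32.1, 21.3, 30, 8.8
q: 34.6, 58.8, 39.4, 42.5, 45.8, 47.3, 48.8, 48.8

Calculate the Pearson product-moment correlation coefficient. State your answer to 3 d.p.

n = 8, Σp = 175.7, Σq = 366, Σp² = 4388.71, Σq² = 17111.02, Σpq = 7831.93
nΣpq − ΣpΣq = 62655.44 − 64306.2 = -1650.76
nΣp² − (Σp)² = 35109.68 − 30870.49 = 4239.19; nΣq² − (Σq)² = 136888.16 − 133956 = 2932.16
r = -1650.76 / √(4239.19 × 2932.16) = -1650.76 / 3525.6182 ≈ -0.468

-0.468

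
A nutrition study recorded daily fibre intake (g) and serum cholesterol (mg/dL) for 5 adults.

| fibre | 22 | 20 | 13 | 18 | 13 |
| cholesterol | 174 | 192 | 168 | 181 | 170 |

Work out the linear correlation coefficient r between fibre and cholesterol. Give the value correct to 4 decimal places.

0.6151

n = 5, Σx = 86, Σy = 885, Σx² = 1546, Σy² = 157025, Σxy = 15320
nΣxy − ΣxΣy = 76600 − 76110 = 490
nΣx² − (Σx)² = 7730 − 7396 = 334; nΣy² − (Σy)² = 785125 − 783225 = 1900
r = 490 / √(334 × 1900) = 490 / 796.6179 ≈ 0.6151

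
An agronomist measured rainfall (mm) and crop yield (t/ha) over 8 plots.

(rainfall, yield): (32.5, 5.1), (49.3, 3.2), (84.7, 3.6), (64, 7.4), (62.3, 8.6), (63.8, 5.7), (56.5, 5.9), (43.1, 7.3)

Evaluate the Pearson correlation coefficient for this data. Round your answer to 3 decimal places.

n = 8, Σx = 456.2, Σy = 46.8, Σx² = 27758.42, Σy² = 298.52, Σxy = 2649.45
nΣxy − ΣxΣy = 21195.6 − 21350.16 = -154.56
nΣx² − (Σx)² = 222067.36 − 208118.44 = 13948.92; nΣy² − (Σy)² = 2388.16 − 2190.24 = 197.92
r = -154.56 / √(13948.92 × 197.92) = -154.56 / 1661.5566 ≈ -0.093

-0.093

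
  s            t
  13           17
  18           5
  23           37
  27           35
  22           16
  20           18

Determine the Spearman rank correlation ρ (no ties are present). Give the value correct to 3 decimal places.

Rank s: 1, 2, 5, 6, 4, 3
Rank t: 3, 1, 6, 5, 2, 4
d = rank(s) − rank(t): -2, 1, -1, 1, 2, -1; Σd² = 12
ρ = 1 − 6Σd² / [n(n²−1)] = 1 − 6×12 / (6×35) = 1 − 72/210 ≈ 0.657

0.657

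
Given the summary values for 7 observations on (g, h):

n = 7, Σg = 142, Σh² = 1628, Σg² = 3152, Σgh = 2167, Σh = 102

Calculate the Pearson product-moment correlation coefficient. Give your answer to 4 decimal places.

0.4990

r = (nΣgh − ΣgΣh) / √[(nΣg² − (Σg)²)(nΣh² − (Σh)²)]
Numerator: 7×2167 − 142×102 = 685
Denominator: √[(22064 − 20164)(11396 − 10404)] = √[1900 × 992] = 1372.8802
r = 685 / 1372.8802 ≈ 0.4990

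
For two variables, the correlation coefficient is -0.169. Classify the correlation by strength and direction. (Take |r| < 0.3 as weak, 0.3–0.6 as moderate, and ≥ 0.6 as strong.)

r = -0.169 < 0 so the relationship is negative.
|r| = 0.169, which falls in the weak range.

weak negative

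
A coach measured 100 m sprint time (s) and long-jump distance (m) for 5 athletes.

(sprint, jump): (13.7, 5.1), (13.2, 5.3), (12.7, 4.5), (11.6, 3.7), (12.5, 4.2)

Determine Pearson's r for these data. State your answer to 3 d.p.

0.933

n = 5, Σx = 63.7, Σy = 22.8, Σx² = 814.03, Σy² = 105.68, Σxy = 292.4
nΣxy − ΣxΣy = 1462 − 1452.36 = 9.64
nΣx² − (Σx)² = 4070.15 − 4057.69 = 12.46; nΣy² − (Σy)² = 528.4 − 519.84 = 8.56
r = 9.64 / √(12.46 × 8.56) = 9.64 / 10.3275 ≈ 0.933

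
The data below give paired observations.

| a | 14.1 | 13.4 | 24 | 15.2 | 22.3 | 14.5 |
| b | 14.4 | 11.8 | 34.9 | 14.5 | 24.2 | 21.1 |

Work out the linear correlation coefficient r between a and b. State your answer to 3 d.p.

0.899

n = 6, Σa = 103.5, Σb = 120.9, Σa² = 1892.95, Σb² = 2805.71, Σab = 2264.77
nΣab − ΣaΣb = 13588.62 − 12513.15 = 1075.47
nΣa² − (Σa)² = 11357.7 − 10712.25 = 645.45; nΣb² − (Σb)² = 16834.26 − 14616.81 = 2217.45
r = 1075.47 / √(645.45 × 2217.45) = 1075.47 / 1196.3499 ≈ 0.899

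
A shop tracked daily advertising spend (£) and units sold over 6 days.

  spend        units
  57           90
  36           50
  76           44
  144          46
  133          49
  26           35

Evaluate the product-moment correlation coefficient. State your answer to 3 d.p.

-0.079

n = 6, Σx = 472, Σy = 314, Σx² = 49422, Σy² = 18278, Σxy = 24325
nΣxy − ΣxΣy = 145950 − 148208 = -2258
nΣx² − (Σx)² = 296532 − 222784 = 73748; nΣy² − (Σy)² = 109668 − 98596 = 11072
r = -2258 / √(73748 × 11072) = -2258 / 28575.1265 ≈ -0.079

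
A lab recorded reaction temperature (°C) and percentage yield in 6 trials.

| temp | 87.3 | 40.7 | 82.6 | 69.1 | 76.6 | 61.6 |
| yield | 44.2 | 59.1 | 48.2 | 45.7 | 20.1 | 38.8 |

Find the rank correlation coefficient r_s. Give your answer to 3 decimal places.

Rank temp: 6, 1, 5, 3, 4, 2
Rank yield: 3, 6, 5, 4, 1, 2
d = rank(temp) − rank(yield): 3, -5, 0, -1, 3, 0; Σd² = 44
ρ = 1 − 6Σd² / [n(n²−1)] = 1 − 6×44 / (6×35) = 1 − 264/210 ≈ -0.257

-0.257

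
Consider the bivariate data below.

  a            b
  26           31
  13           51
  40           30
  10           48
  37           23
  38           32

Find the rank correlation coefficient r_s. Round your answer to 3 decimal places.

Rank a: 3, 2, 6, 1, 4, 5
Rank b: 3, 6, 2, 5, 1, 4
d = rank(a) − rank(b): 0, -4, 4, -4, 3, 1; Σd² = 58
ρ = 1 − 6Σd² / [n(n²−1)] = 1 − 6×58 / (6×35) = 1 − 348/210 ≈ -0.657

-0.657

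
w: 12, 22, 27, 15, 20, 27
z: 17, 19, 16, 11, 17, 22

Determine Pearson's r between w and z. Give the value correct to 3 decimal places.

0.554

n = 6, Σw = 123, Σz = 102, Σw² = 2711, Σz² = 1800, Σwz = 2153
nΣwz − ΣwΣz = 12918 − 12546 = 372
nΣw² − (Σw)² = 16266 − 15129 = 1137; nΣz² − (Σz)² = 10800 − 10404 = 396
r = 372 / √(1137 × 396) = 372 / 671.0082 ≈ 0.554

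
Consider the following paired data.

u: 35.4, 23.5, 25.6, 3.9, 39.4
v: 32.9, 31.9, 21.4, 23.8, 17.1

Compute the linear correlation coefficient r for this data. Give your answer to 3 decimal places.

-0.053

n = 5, Σu = 127.8, Σv = 127.1, Σu² = 4028.34, Σv² = 3416.83, Σuv = 3228.71
nΣuv − ΣuΣv = 16143.55 − 16243.38 = -99.83
nΣu² − (Σu)² = 20141.7 − 16332.84 = 3808.86; nΣv² − (Σv)² = 17084.15 − 16154.41 = 929.74
r = -99.83 / √(3808.86 × 929.74) = -99.83 / 1881.8208 ≈ -0.053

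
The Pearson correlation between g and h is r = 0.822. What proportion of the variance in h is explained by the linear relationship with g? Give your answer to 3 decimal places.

r² = (0.822)² = 0.676

0.676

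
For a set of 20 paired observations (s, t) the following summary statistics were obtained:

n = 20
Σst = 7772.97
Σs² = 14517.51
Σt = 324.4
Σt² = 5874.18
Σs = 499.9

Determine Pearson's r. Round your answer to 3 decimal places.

r = (nΣst − ΣsΣt) / √[(nΣs² − (Σs)²)(nΣt² − (Σt)²)]
Numerator: 20×7772.97 − 499.9×324.4 = -6708.16
Denominator: √[(290350.2 − 249900.01)(117483.6 − 105235.36)] = √[40450.19 × 12248.24] = 22258.5632
r = -6708.16 / 22258.5632 ≈ -0.301

-0.301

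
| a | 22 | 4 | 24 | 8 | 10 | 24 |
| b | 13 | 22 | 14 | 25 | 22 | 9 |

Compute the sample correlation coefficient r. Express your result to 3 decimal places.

-0.924

n = 6, Σa = 92, Σb = 105, Σa² = 1816, Σb² = 2039, Σab = 1346
nΣab − ΣaΣb = 8076 − 9660 = -1584
nΣa² − (Σa)² = 10896 − 8464 = 2432; nΣb² − (Σb)² = 12234 − 11025 = 1209
r = -1584 / √(2432 × 1209) = -1584 / 1714.7268 ≈ -0.924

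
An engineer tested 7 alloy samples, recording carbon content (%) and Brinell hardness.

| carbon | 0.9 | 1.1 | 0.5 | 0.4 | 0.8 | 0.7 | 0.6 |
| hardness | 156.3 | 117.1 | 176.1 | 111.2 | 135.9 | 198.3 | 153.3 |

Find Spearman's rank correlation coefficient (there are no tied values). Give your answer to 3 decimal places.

Rank carbon: 6, 7, 2, 1, 5, 4, 3
Rank hardness: 5, 2, 6, 1, 3, 7, 4
d = rank(carbon) − rank(hardness): 1, 5, -4, 0, 2, -3, -1; Σd² = 56
ρ = 1 − 6Σd² / [n(n²−1)] = 1 − 6×56 / (7×48) = 1 − 336/336 ≈ 0.000

0.000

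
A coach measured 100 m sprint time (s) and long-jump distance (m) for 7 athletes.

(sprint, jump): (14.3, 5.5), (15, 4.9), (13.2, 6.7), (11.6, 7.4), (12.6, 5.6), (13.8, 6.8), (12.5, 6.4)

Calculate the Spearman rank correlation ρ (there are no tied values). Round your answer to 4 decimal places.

-0.6786

Rank sprint: 6, 7, 4, 1, 3, 5, 2
Rank jump: 2, 1, 5, 7, 3, 6, 4
d = rank(sprint) − rank(jump): 4, 6, -1, -6, 0, -1, -2; Σd² = 94
ρ = 1 − 6Σd² / [n(n²−1)] = 1 − 6×94 / (7×48) = 1 − 564/336 ≈ -0.6786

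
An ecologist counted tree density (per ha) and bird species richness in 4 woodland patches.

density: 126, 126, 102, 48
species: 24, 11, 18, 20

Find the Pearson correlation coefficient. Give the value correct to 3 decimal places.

-0.217

n = 4, Σx = 402, Σy = 73, Σx² = 44460, Σy² = 1421, Σxy = 7206
nΣxy − ΣxΣy = 28824 − 29346 = -522
nΣx² − (Σx)² = 177840 − 161604 = 16236; nΣy² − (Σy)² = 5684 − 5329 = 355
r = -522 / √(16236 × 355) = -522 / 2400.7874 ≈ -0.217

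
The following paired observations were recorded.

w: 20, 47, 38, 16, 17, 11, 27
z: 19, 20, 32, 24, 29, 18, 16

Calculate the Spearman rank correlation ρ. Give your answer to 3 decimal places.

Rank w: 4, 7, 6, 2, 3, 1, 5
Rank z: 3, 4, 7, 5, 6, 2, 1
d = rank(w) − rank(z): 1, 3, -1, -3, -3, -1, 4; Σd² = 46
ρ = 1 − 6Σd² / [n(n²−1)] = 1 − 6×46 / (7×48) = 1 − 276/336 ≈ 0.179

0.179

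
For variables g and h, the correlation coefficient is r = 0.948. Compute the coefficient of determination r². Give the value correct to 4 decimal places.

r² = (0.948)² = 0.8987

0.8987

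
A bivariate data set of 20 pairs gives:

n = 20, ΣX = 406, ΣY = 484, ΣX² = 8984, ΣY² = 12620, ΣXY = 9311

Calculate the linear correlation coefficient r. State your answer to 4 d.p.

-0.6266

r = (nΣXY − ΣXΣY) / √[(nΣX² − (ΣX)²)(nΣY² − (ΣY)²)]
Numerator: 20×9311 − 406×484 = -10284
Denominator: √[(179680 − 164836)(252400 − 234256)] = √[14844 × 18144] = 16411.2625
r = -10284 / 16411.2625 ≈ -0.6266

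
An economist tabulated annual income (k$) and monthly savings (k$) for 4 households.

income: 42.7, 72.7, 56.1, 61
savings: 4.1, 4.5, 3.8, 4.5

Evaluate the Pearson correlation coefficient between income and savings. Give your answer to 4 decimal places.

n = 4, Σx = 232.5, Σy = 16.9, Σx² = 13976.79, Σy² = 71.75, Σxy = 989.9
nΣxy − ΣxΣy = 3959.6 − 3929.25 = 30.35
nΣx² − (Σx)² = 55907.16 − 54056.25 = 1850.91; nΣy² − (Σy)² = 287 − 285.61 = 1.39
r = 30.35 / √(1850.91 × 1.39) = 30.35 / 50.7224 ≈ 0.5984

0.5984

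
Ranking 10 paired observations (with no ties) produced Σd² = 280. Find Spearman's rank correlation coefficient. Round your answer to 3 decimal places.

ρ = 1 − 6Σd² / [n(n²−1)] = 1 − 6×280 / (10×99)
  = 1 − 1680/990 = 1 − 1.6970 ≈ -0.697

-0.697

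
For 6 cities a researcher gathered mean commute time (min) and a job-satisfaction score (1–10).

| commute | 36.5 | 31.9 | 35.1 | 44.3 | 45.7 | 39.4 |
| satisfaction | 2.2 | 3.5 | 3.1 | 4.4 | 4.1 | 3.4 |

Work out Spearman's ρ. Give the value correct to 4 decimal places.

Rank commute: 3, 1, 2, 5, 6, 4
Rank satisfaction: 1, 4, 2, 6, 5, 3
d = rank(commute) − rank(satisfaction): 2, -3, 0, -1, 1, 1; Σd² = 16
ρ = 1 − 6Σd² / [n(n²−1)] = 1 − 6×16 / (6×35) = 1 − 96/210 ≈ 0.5429

0.5429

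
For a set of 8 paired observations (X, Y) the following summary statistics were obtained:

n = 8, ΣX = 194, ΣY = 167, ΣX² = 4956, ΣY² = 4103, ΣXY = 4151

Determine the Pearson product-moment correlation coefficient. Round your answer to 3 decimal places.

r = (nΣXY − ΣXΣY) / √[(nΣX² − (ΣX)²)(nΣY² − (ΣY)²)]
Numerator: 8×4151 − 194×167 = 810
Denominator: √[(39648 − 37636)(32824 − 27889)] = √[2012 × 4935] = 3151.0665
r = 810 / 3151.0665 ≈ 0.257

0.257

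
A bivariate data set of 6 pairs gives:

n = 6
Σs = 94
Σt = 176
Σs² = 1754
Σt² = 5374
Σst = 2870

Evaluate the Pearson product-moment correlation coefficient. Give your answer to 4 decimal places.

r = (nΣst − ΣsΣt) / √[(nΣs² − (Σs)²)(nΣt² − (Σt)²)]
Numerator: 6×2870 − 94×176 = 676
Denominator: √[(10524 − 8836)(32244 − 30976)] = √[1688 × 1268] = 1463.0051
r = 676 / 1463.0051 ≈ 0.4621

0.4621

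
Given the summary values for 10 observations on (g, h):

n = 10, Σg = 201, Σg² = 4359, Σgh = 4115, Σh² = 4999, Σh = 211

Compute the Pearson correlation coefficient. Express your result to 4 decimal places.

r = (nΣgh − ΣgΣh) / √[(nΣg² − (Σg)²)(nΣh² − (Σh)²)]
Numerator: 10×4115 − 201×211 = -1261
Denominator: √[(43590 − 40401)(49990 − 44521)] = √[3189 × 5469] = 4176.1993
r = -1261 / 4176.1993 ≈ -0.3019

-0.3019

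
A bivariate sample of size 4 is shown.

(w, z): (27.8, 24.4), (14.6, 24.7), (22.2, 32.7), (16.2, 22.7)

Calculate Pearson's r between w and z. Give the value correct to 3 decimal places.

n = 4, Σw = 80.8, Σz = 104.5, Σw² = 1741.28, Σz² = 2790.03, Σwz = 2132.62
nΣwz − ΣwΣz = 8530.48 − 8443.6 = 86.88
nΣw² − (Σw)² = 6965.12 − 6528.64 = 436.48; nΣz² − (Σz)² = 11160.12 − 10920.25 = 239.87
r = 86.88 / √(436.48 × 239.87) = 86.88 / 323.5714 ≈ 0.269

0.269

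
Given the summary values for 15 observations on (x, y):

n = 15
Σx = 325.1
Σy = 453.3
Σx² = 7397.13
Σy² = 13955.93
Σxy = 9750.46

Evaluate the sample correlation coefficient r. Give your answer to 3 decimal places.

r = (nΣxy − ΣxΣy) / √[(nΣx² − (Σx)²)(nΣy² − (Σy)²)]
Numerator: 15×9750.46 − 325.1×453.3 = -1110.93
Denominator: √[(110956.95 − 105690.01)(209338.95 − 205480.89)] = √[5266.94 × 3858.06] = 4507.7900
r = -1110.93 / 4507.7900 ≈ -0.246

-0.246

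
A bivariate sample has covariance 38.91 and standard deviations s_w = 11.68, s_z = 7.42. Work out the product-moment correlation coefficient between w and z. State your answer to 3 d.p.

r = Cov(w,z) / (s_w · s_z) = 38.91 / (11.68 × 7.42)
  = 38.91 / 86.6656 ≈ 0.449

0.449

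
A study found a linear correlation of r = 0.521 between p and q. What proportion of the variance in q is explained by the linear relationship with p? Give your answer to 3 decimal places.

0.271

r² = (0.521)² = 0.271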